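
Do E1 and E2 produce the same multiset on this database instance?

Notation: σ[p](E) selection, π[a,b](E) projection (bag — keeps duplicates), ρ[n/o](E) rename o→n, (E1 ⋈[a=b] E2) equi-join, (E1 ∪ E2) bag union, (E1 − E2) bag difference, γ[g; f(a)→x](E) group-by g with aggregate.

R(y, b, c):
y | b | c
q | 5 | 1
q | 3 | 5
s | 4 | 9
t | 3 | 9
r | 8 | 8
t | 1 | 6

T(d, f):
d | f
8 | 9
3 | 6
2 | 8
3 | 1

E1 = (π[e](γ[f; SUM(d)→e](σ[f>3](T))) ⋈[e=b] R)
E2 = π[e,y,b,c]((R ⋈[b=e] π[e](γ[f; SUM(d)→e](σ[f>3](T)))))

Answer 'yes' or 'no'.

E1 stepwise |·|:
  T → 4
  σ[f>3](T) → 3
  γ[f; SUM(d)→e](σ[f>3](T)) → 3
  π[e](γ[f; SUM(d)→e](σ[f>3](T))) → 3
  R → 6
  (π[e](γ[f; SUM(d)→e](σ[f>3](T))) ⋈[e=b] R) → 3
E2 stepwise |·|:
  R → 6
  T → 4
  σ[f>3](T) → 3
  γ[f; SUM(d)→e](σ[f>3](T)) → 3
  π[e](γ[f; SUM(d)→e](σ[f>3](T))) → 3
  (R ⋈[b=e] π[e](γ[f; SUM(d)→e](σ[f>3](T)))) → 3
  π[e,y,b,c]((R ⋈[b=e] π[e](γ[f; SUM(d)→e](σ[f>3](T))))) → 3

E1 and E2 produce the same multiset:
e | y | b | c
3 | q | 3 | 5
3 | t | 3 | 9
8 | r | 8 | 8

yes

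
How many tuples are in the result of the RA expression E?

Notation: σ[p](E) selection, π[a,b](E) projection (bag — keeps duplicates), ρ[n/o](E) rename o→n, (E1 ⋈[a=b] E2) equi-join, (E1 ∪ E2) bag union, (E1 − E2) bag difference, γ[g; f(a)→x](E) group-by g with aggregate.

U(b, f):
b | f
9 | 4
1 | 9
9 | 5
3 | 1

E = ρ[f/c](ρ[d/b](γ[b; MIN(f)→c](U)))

Per-node cardinality:
  U → 4
  γ[b; MIN(f)→c](U) → 3
  ρ[d/b](γ[b; MIN(f)→c](U)) → 3
  ρ[f/c](ρ[d/b](γ[b; MIN(f)→c](U))) → 3

|E| = 3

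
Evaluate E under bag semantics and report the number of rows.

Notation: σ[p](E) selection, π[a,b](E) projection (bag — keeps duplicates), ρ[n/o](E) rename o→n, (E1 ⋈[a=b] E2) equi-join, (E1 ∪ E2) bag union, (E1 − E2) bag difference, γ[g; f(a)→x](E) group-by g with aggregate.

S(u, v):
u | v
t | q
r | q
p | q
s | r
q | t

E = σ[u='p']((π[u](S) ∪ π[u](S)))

Per-node cardinality:
  S → 5
  π[u](S) → 5
  S → 5
  π[u](S) → 5
  (π[u](S) ∪ π[u](S)) → 10
  σ[u='p']((π[u](S) ∪ π[u](S))) → 2

|E| = 2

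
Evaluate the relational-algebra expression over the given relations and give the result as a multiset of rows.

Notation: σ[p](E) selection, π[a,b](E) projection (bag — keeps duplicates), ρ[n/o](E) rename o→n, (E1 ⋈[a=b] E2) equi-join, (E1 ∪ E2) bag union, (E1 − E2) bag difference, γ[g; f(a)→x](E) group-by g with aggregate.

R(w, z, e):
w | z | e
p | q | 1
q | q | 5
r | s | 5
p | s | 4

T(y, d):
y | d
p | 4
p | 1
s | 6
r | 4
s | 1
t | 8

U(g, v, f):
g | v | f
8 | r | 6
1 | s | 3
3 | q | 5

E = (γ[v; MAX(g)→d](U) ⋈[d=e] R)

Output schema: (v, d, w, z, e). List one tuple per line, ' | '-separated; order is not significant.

Stepwise |·|:
  U → 3
  γ[v; MAX(g)→d](U) → 3
  R → 4
  (γ[v; MAX(g)→d](U) ⋈[d=e] R) → 1

== RESULT ==
v | d | w | z | e
s | 1 | p | q | 1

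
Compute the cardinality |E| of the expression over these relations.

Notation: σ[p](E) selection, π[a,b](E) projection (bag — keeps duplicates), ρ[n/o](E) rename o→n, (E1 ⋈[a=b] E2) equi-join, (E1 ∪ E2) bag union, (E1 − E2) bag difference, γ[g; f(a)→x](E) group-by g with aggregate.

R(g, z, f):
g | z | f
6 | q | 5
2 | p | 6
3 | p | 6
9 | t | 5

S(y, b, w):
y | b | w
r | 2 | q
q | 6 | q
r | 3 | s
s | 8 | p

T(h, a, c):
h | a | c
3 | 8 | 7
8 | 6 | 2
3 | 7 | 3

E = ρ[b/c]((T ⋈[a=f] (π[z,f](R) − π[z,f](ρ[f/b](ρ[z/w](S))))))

Subexpression sizes:
  T → 3
  R → 4
  π[z,f](R) → 4
  S → 4
  ρ[z/w](S) → 4
  ρ[f/b](ρ[z/w](S)) → 4
  π[z,f](ρ[f/b](ρ[z/w](S))) → 4
  (π[z,f](R) − π[z,f](ρ[f/b](ρ[z/w](S)))) → 4
  (T ⋈[a=f] (π[z,f](R) − π[z,f](ρ[f/b](ρ[z/w](S))))) → 2
  ρ[b/c]((T ⋈[a=f] (π[z,f](R) − π[z,f](ρ[f/b](ρ[z/w](S)))))) → 2

|E| = 2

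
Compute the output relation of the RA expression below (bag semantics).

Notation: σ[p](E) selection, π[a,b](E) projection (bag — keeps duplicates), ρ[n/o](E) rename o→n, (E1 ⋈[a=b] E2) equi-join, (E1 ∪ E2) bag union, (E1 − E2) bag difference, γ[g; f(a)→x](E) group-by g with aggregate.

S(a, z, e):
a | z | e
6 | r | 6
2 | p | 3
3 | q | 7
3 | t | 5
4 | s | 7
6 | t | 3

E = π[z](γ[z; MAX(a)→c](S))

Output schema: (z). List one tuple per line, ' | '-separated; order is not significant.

Stepwise |·|:
  S → 6
  γ[z; MAX(a)→c](S) → 5
  π[z](γ[z; MAX(a)→c](S)) → 5

== RESULT ==
z
p
q
r
s
t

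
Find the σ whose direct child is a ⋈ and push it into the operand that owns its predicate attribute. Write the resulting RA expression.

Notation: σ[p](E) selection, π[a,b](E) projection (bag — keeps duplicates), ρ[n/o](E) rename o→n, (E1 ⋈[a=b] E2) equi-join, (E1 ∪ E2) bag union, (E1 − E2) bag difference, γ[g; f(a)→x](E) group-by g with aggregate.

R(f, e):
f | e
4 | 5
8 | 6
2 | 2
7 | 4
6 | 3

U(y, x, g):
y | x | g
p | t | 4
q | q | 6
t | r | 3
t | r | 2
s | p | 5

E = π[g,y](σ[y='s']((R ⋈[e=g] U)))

σ filters on y, owned by the right side.
E' = π[g,y]((R ⋈[e=g] σ[y='s'](U)))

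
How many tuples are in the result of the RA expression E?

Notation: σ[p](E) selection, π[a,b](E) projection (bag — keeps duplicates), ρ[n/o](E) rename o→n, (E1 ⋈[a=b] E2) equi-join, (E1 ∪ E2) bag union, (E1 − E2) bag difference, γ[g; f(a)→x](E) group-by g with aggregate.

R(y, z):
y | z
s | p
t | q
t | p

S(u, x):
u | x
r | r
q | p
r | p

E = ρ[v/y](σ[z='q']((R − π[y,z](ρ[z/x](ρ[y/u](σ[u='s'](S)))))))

Per-node cardinality:
  R → 3
  S → 3
  σ[u='s'](S) → 0
  ρ[y/u](σ[u='s'](S)) → 0
  ρ[z/x](ρ[y/u](σ[u='s'](S))) → 0
  π[y,z](ρ[z/x](ρ[y/u](σ[u='s'](S)))) → 0
  (R − π[y,z](ρ[z/x](ρ[y/u](σ[u='s'](S))))) → 3
  σ[z='q']((R − π[y,z](ρ[z/x](ρ[y/u](σ[u='s'](S)))))) → 1
  ρ[v/y](σ[z='q']((R − π[y,z](ρ[z/x](ρ[y/u](σ[u='s'](S))))))) → 1

|E| = 1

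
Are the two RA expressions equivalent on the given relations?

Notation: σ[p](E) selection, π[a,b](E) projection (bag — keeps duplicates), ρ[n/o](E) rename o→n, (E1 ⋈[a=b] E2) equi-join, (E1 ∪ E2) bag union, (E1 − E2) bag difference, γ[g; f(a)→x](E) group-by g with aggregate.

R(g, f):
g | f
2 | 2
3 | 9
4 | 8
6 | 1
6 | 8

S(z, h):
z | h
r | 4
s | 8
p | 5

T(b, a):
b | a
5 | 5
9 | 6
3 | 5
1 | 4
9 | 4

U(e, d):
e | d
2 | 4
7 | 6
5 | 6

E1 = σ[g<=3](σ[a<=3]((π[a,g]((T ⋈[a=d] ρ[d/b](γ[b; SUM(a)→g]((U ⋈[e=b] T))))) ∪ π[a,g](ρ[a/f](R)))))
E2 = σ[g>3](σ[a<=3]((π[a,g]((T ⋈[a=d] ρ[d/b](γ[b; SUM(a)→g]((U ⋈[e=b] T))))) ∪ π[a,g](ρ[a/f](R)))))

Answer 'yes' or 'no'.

E1 subexpression sizes:
  T → 5
  U → 3
  T → 5
  (U ⋈[e=b] T) → 1
  γ[b; SUM(a)→g]((U ⋈[e=b] T)) → 1
  ρ[d/b](γ[b; SUM(a)→g]((U ⋈[e=b] T))) → 1
  (T ⋈[a=d] ρ[d/b](γ[b; SUM(a)→g]((U ⋈[e=b] T)))) → 2
  π[a,g]((T ⋈[a=d] ρ[d/b](γ[b; SUM(a)→g]((U ⋈[e=b] T))))) → 2
  R → 5
  ρ[a/f](R) → 5
  π[a,g](ρ[a/f](R)) → 5
  (π[a,g]((T ⋈[a=d] ρ[d/b](γ[b; SUM(a)→g]((U ⋈[e=b] T))))) ∪ π[a,g](ρ[a/f](R))) → 7
  σ[a<=3]((π[a,g]((T ⋈[a=d] ρ[d/b](γ[b; SUM(a)→g]((U ⋈[e=b] T))))) ∪ π[a,g](ρ[a/f](R)))) → 2
  σ[g<=3](σ[a<=3]((π[a,g]((T ⋈[a=d] ρ[d/b](γ[b; SUM(a)→g]((U ⋈[e=b] T))))) ∪ π[a,g](ρ[a/f](R))))) → 1
E2 subexpression sizes:
  T → 5
  U → 3
  T → 5
  (U ⋈[e=b] T) → 1
  γ[b; SUM(a)→g]((U ⋈[e=b] T)) → 1
  ρ[d/b](γ[b; SUM(a)→g]((U ⋈[e=b] T))) → 1
  (T ⋈[a=d] ρ[d/b](γ[b; SUM(a)→g]((U ⋈[e=b] T)))) → 2
  π[a,g]((T ⋈[a=d] ρ[d/b](γ[b; SUM(a)→g]((U ⋈[e=b] T))))) → 2
  R → 5
  ρ[a/f](R) → 5
  π[a,g](ρ[a/f](R)) → 5
  (π[a,g]((T ⋈[a=d] ρ[d/b](γ[b; SUM(a)→g]((U ⋈[e=b] T))))) ∪ π[a,g](ρ[a/f](R))) → 7
  σ[a<=3]((π[a,g]((T ⋈[a=d] ρ[d/b](γ[b; SUM(a)→g]((U ⋈[e=b] T))))) ∪ π[a,g](ρ[a/f](R)))) → 2
  σ[g>3](σ[a<=3]((π[a,g]((T ⋈[a=d] ρ[d/b](γ[b; SUM(a)→g]((U ⋈[e=b] T))))) ∪ π[a,g](ρ[a/f](R))))) → 1

E1 result:
a | g
2 | 2
E2 result:
a | g
1 | 6
Witness: (1, 6) appears 0× in E1 but 1× in E2.

no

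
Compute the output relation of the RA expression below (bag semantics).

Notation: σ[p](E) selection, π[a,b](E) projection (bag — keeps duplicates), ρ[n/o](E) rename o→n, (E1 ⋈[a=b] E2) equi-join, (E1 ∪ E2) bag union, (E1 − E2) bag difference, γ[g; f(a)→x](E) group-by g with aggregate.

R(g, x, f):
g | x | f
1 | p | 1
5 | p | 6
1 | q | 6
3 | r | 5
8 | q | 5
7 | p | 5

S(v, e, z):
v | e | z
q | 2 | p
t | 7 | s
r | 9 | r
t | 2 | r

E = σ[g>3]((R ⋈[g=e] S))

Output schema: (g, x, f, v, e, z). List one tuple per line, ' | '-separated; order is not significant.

Subexpression sizes:
  R → 6
  S → 4
  (R ⋈[g=e] S) → 1
  σ[g>3]((R ⋈[g=e] S)) → 1

== RESULT ==
g | x | f | v | e | z
7 | p | 5 | t | 7 | s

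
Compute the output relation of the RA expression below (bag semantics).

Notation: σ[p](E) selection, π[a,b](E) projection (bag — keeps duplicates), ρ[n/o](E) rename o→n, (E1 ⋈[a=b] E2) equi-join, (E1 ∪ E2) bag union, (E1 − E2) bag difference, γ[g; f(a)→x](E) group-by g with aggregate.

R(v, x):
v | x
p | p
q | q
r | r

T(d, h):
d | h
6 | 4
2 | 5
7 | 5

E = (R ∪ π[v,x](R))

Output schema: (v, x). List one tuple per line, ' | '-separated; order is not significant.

Per-node cardinality:
  R → 3
  R → 3
  π[v,x](R) → 3
  (R ∪ π[v,x](R)) → 6

== RESULT ==
v | x
p | p
p | p
q | q
q | q
r | r
r | r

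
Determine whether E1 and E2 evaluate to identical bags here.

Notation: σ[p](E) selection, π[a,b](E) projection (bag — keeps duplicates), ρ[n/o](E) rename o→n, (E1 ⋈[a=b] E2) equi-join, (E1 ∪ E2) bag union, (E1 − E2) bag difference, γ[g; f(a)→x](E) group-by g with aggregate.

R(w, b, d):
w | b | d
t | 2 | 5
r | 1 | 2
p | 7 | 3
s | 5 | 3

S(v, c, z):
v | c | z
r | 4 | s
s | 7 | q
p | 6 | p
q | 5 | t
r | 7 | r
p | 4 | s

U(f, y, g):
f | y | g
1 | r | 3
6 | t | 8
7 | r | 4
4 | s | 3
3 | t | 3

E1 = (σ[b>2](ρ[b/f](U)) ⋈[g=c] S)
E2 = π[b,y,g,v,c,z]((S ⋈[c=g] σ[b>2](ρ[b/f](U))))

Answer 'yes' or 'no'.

E1 subexpression sizes:
  U → 5
  ρ[b/f](U) → 5
  σ[b>2](ρ[b/f](U)) → 4
  S → 6
  (σ[b>2](ρ[b/f](U)) ⋈[g=c] S) → 2
E2 subexpression sizes:
  S → 6
  U → 5
  ρ[b/f](U) → 5
  σ[b>2](ρ[b/f](U)) → 4
  (S ⋈[c=g] σ[b>2](ρ[b/f](U))) → 2
  π[b,y,g,v,c,z]((S ⋈[c=g] σ[b>2](ρ[b/f](U)))) → 2

E1 and E2 produce the same multiset:
b | y | g | v | c | z
7 | r | 4 | p | 4 | s
7 | r | 4 | r | 4 | s

yes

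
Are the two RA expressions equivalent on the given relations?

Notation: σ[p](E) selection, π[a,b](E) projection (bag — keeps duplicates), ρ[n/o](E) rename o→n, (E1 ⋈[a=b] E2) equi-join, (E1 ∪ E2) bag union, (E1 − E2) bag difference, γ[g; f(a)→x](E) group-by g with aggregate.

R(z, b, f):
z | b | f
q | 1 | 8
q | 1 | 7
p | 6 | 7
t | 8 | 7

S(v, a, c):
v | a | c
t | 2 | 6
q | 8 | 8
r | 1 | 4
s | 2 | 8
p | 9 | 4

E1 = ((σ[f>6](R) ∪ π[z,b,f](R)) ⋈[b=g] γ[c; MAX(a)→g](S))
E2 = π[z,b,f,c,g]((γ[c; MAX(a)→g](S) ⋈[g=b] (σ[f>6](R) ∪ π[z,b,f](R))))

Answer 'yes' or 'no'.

E1 subexpression sizes:
  R → 4
  σ[f>6](R) → 4
  R → 4
  π[z,b,f](R) → 4
  (σ[f>6](R) ∪ π[z,b,f](R)) → 8
  S → 5
  γ[c; MAX(a)→g](S) → 3
  ((σ[f>6](R) ∪ π[z,b,f](R)) ⋈[b=g] γ[c; MAX(a)→g](S)) → 2
E2 subexpression sizes:
  S → 5
  γ[c; MAX(a)→g](S) → 3
  R → 4
  σ[f>6](R) → 4
  R → 4
  π[z,b,f](R) → 4
  (σ[f>6](R) ∪ π[z,b,f](R)) → 8
  (γ[c; MAX(a)→g](S) ⋈[g=b] (σ[f>6](R) ∪ π[z,b,f](R))) → 2
  π[z,b,f,c,g]((γ[c; MAX(a)→g](S) ⋈[g=b] (σ[f>6](R) ∪ π[z,b,f](R)))) → 2

E1 and E2 produce the same multiset:
z | b | f | c | g
t | 8 | 7 | 8 | 8
t | 8 | 7 | 8 | 8

yes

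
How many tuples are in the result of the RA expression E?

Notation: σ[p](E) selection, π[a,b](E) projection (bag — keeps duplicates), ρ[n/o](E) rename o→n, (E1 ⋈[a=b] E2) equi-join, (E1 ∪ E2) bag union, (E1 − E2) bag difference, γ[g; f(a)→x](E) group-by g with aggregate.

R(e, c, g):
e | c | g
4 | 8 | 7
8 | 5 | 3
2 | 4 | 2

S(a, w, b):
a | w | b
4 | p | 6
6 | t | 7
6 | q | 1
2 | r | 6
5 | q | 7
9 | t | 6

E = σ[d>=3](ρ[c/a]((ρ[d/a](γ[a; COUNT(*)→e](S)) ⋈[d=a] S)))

Per-node cardinality:
  S → 6
  γ[a; COUNT(*)→e](S) → 5
  ρ[d/a](γ[a; COUNT(*)→e](S)) → 5
  S → 6
  (ρ[d/a](γ[a; COUNT(*)→e](S)) ⋈[d=a] S) → 6
  ρ[c/a]((ρ[d/a](γ[a; COUNT(*)→e](S)) ⋈[d=a] S)) → 6
  σ[d>=3](ρ[c/a]((ρ[d/a](γ[a; COUNT(*)→e](S)) ⋈[d=a] S))) → 5

|E| = 5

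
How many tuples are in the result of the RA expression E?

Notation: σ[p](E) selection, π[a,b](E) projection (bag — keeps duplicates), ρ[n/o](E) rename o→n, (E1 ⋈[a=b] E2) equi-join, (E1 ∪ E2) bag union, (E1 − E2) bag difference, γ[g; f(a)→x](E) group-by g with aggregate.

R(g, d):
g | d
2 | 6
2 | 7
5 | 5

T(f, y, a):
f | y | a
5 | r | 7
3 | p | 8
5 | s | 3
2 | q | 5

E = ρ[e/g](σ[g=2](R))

Subexpression sizes:
  R → 3
  σ[g=2](R) → 2
  ρ[e/g](σ[g=2](R)) → 2

|E| = 2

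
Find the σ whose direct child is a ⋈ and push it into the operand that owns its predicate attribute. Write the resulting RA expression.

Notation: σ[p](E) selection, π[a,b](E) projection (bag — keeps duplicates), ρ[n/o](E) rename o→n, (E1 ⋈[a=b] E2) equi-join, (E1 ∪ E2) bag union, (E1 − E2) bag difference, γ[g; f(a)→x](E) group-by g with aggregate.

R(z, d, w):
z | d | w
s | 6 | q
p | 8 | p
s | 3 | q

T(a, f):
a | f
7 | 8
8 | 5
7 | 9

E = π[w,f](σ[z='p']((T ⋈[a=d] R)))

σ filters on z, owned by the right side.
E' = π[w,f]((T ⋈[a=d] σ[z='p'](R)))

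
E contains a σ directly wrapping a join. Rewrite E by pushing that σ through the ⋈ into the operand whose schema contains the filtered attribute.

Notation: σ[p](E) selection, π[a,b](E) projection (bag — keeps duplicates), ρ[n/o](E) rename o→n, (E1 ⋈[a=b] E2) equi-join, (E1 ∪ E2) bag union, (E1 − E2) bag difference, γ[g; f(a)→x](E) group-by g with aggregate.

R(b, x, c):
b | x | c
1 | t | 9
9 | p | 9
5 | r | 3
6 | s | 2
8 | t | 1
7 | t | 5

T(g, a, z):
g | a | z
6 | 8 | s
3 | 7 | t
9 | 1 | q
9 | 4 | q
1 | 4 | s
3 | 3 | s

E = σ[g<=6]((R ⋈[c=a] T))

σ filters on g, owned by the right side.
E' = (R ⋈[c=a] σ[g<=6](T))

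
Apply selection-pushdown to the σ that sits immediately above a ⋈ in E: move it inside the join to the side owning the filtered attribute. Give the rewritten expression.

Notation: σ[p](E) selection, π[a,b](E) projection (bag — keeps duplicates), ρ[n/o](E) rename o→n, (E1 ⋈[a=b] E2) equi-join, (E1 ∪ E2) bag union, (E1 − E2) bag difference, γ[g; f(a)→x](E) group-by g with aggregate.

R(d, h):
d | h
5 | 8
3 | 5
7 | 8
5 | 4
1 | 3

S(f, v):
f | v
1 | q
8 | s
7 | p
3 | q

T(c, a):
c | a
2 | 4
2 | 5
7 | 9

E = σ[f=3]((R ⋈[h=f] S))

σ filters on f, owned by the right side.
E' = (R ⋈[h=f] σ[f=3](S))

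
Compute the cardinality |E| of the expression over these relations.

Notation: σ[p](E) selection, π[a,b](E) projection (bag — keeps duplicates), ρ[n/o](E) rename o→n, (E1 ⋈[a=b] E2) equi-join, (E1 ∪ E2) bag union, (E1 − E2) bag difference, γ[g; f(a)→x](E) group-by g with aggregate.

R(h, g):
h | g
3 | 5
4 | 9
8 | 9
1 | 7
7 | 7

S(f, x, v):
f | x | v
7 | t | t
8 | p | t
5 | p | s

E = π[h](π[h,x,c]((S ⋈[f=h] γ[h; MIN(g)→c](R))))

Stepwise |·|:
  S → 3
  R → 5
  γ[h; MIN(g)→c](R) → 5
  (S ⋈[f=h] γ[h; MIN(g)→c](R)) → 2
  π[h,x,c]((S ⋈[f=h] γ[h; MIN(g)→c](R))) → 2
  π[h](π[h,x,c]((S ⋈[f=h] γ[h; MIN(g)→c](R)))) → 2

|E| = 2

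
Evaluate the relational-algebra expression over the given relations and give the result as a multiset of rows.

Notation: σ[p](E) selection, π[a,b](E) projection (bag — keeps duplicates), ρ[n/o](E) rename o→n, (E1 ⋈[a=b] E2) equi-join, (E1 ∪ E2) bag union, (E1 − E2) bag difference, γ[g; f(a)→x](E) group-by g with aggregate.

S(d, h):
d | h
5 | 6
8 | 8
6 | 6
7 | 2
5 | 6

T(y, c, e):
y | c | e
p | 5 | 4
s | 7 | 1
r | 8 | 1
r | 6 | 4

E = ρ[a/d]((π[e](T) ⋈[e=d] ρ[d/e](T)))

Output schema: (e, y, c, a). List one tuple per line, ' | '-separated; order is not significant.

Per-node cardinality:
  T → 4
  π[e](T) → 4
  T → 4
  ρ[d/e](T) → 4
  (π[e](T) ⋈[e=d] ρ[d/e](T)) → 8
  ρ[a/d]((π[e](T) ⋈[e=d] ρ[d/e](T))) → 8

== RESULT ==
e | y | c | a
1 | r | 8 | 1
1 | r | 8 | 1
1 | s | 7 | 1
1 | s | 7 | 1
4 | p | 5 | 4
4 | p | 5 | 4
4 | r | 6 | 4
4 | r | 6 | 4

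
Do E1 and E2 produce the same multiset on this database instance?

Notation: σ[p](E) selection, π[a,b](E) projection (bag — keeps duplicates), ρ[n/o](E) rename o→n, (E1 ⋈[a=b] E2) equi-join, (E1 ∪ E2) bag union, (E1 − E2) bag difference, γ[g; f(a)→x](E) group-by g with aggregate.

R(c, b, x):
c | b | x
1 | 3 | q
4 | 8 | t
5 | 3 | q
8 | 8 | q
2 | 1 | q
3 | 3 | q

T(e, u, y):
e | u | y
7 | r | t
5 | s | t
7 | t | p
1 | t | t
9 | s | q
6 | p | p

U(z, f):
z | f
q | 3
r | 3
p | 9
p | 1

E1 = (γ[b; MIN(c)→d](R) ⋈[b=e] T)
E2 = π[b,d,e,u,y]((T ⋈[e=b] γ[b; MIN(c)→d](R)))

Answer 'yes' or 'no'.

E1 stepwise |·|:
  R → 6
  γ[b; MIN(c)→d](R) → 3
  T → 6
  (γ[b; MIN(c)→d](R) ⋈[b=e] T) → 1
E2 stepwise |·|:
  T → 6
  R → 6
  γ[b; MIN(c)→d](R) → 3
  (T ⋈[e=b] γ[b; MIN(c)→d](R)) → 1
  π[b,d,e,u,y]((T ⋈[e=b] γ[b; MIN(c)→d](R))) → 1

E1 and E2 produce the same multiset:
b | d | e | u | y
1 | 2 | 1 | t | t

yes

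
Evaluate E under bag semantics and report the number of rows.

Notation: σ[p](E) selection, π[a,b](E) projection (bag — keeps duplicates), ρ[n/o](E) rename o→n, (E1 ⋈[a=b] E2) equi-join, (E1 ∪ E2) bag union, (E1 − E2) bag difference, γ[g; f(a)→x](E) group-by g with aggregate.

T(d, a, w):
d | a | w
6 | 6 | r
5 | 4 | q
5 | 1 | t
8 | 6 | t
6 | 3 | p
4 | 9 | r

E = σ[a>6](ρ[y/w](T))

Subexpression sizes:
  T → 6
  ρ[y/w](T) → 6
  σ[a>6](ρ[y/w](T)) → 1

|E| = 1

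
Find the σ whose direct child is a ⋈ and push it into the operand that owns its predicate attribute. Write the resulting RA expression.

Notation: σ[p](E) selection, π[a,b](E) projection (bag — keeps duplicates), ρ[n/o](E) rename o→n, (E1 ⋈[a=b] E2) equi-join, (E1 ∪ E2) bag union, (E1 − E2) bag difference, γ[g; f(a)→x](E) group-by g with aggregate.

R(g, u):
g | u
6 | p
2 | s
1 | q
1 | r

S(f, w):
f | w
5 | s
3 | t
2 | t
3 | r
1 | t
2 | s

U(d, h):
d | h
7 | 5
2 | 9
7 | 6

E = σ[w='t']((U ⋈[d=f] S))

σ filters on w, owned by the right side.
E' = (U ⋈[d=f] σ[w='t'](S))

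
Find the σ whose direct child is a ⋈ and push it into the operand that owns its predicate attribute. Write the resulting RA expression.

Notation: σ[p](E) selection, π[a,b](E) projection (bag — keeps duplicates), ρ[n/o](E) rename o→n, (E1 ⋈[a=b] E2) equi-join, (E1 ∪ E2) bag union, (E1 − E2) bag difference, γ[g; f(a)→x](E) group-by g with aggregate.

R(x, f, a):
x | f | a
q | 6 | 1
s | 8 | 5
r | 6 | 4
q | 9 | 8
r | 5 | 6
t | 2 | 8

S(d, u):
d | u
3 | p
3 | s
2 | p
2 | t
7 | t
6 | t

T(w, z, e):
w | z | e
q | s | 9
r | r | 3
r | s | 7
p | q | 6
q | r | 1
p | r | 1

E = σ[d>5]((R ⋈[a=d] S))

σ filters on d, owned by the right side.
E' = (R ⋈[a=d] σ[d>5](S))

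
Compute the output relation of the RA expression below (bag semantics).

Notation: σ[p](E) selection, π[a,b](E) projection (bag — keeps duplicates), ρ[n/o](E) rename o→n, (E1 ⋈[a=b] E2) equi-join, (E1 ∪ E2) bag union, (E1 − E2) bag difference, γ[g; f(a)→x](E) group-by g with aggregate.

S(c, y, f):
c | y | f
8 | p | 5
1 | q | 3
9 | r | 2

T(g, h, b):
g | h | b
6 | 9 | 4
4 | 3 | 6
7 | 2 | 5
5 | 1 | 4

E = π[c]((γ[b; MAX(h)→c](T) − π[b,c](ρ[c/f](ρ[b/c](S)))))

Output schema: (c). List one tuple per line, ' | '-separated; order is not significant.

Per-node cardinality:
  T → 4
  γ[b; MAX(h)→c](T) → 3
  S → 3
  ρ[b/c](S) → 3
  ρ[c/f](ρ[b/c](S)) → 3
  π[b,c](ρ[c/f](ρ[b/c](S))) → 3
  (γ[b; MAX(h)→c](T) − π[b,c](ρ[c/f](ρ[b/c](S)))) → 3
  π[c]((γ[b; MAX(h)→c](T) − π[b,c](ρ[c/f](ρ[b/c](S))))) → 3

== RESULT ==
c
2
3
9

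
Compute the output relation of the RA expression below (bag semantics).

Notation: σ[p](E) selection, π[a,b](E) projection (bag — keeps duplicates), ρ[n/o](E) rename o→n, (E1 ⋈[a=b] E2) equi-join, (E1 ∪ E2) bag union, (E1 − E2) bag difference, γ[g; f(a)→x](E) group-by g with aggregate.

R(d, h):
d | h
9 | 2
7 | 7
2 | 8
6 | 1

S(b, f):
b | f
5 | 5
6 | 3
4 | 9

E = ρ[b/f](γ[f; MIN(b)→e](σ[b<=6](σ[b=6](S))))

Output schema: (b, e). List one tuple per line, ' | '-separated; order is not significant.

Stepwise |·|:
  S → 3
  σ[b=6](S) → 1
  σ[b<=6](σ[b=6](S)) → 1
  γ[f; MIN(b)→e](σ[b<=6](σ[b=6](S))) → 1
  ρ[b/f](γ[f; MIN(b)→e](σ[b<=6](σ[b=6](S)))) → 1

== RESULT ==
b | e
3 | 6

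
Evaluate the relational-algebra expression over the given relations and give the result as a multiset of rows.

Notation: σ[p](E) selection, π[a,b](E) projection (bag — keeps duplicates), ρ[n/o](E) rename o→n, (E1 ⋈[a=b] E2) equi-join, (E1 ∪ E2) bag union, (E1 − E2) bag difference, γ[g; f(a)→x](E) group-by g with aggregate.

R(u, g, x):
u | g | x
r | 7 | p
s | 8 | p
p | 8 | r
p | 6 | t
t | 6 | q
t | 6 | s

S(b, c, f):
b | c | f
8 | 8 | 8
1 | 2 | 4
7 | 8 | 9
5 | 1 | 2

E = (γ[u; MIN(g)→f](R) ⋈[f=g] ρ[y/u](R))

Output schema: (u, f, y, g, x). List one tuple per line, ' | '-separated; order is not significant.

Stepwise |·|:
  R → 6
  γ[u; MIN(g)→f](R) → 4
  R → 6
  ρ[y/u](R) → 6
  (γ[u; MIN(g)→f](R) ⋈[f=g] ρ[y/u](R)) → 9

== RESULT ==
u | f | y | g | x
p | 6 | p | 6 | t
p | 6 | t | 6 | q
p | 6 | t | 6 | s
r | 7 | r | 7 | p
s | 8 | p | 8 | r
s | 8 | s | 8 | p
t | 6 | p | 6 | t
t | 6 | t | 6 | q
t | 6 | t | 6 | s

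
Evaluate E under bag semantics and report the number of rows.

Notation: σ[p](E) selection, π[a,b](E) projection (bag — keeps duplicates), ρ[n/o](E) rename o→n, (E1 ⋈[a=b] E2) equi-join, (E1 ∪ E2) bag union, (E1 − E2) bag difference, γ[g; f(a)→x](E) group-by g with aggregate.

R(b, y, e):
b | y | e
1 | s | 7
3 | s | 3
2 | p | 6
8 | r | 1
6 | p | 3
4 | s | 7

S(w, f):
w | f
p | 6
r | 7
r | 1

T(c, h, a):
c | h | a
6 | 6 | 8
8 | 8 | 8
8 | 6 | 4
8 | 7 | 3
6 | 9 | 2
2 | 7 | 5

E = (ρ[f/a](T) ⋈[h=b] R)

Per-node cardinality:
  T → 6
  ρ[f/a](T) → 6
  R → 6
  (ρ[f/a](T) ⋈[h=b] R) → 3

|E| = 3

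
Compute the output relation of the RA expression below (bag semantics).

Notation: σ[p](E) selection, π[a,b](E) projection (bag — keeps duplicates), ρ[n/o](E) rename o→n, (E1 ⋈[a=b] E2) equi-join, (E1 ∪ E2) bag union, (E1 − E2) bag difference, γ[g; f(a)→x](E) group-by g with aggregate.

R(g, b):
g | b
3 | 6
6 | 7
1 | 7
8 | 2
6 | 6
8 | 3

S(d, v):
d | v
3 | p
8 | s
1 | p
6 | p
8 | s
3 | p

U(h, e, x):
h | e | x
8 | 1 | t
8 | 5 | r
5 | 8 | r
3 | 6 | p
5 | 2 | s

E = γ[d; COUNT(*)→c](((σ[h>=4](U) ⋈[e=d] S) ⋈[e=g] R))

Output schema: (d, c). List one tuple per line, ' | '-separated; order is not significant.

Row counts bottom-up:
  U → 5
  σ[h>=4](U) → 4
  S → 6
  (σ[h>=4](U) ⋈[e=d] S) → 3
  R → 6
  ((σ[h>=4](U) ⋈[e=d] S) ⋈[e=g] R) → 5
  γ[d; COUNT(*)→c](((σ[h>=4](U) ⋈[e=d] S) ⋈[e=g] R)) → 2

== RESULT ==
d | c
1 | 1
8 | 4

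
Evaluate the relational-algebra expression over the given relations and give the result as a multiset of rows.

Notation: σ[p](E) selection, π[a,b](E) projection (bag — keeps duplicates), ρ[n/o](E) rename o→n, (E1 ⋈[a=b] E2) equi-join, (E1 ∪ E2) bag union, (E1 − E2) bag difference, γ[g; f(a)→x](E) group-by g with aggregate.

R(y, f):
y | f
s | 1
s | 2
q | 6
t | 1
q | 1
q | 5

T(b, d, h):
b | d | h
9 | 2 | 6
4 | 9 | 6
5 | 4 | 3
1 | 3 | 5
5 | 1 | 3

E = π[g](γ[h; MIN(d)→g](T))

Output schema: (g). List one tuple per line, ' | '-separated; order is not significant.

Per-node cardinality:
  T → 5
  γ[h; MIN(d)→g](T) → 3
  π[g](γ[h; MIN(d)→g](T)) → 3

== RESULT ==
g
1
2
3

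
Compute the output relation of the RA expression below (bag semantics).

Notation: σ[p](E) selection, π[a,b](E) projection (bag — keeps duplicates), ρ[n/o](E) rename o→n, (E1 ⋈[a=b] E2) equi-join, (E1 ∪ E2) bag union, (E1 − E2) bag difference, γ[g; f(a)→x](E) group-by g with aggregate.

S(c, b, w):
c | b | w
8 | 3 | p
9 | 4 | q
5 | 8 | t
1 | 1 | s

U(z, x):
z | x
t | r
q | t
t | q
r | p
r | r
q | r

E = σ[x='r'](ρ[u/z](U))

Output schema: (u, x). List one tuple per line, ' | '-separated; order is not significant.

Per-node cardinality:
  U → 6
  ρ[u/z](U) → 6
  σ[x='r'](ρ[u/z](U)) → 3

== RESULT ==
u | x
q | r
r | r
t | r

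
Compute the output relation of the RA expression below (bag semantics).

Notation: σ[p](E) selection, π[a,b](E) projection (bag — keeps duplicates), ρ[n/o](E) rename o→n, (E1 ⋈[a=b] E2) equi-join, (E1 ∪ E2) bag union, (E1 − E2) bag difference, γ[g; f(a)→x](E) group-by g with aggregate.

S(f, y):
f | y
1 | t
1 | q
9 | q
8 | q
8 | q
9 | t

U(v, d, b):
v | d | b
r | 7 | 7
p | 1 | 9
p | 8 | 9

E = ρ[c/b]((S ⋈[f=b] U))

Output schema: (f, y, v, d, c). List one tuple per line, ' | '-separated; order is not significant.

Stepwise |·|:
  S → 6
  U → 3
  (S ⋈[f=b] U) → 4
  ρ[c/b]((S ⋈[f=b] U)) → 4

== RESULT ==
f | y | v | d | c
9 | q | p | 1 | 9
9 | q | p | 8 | 9
9 | t | p | 1 | 9
9 | t | p | 8 | 9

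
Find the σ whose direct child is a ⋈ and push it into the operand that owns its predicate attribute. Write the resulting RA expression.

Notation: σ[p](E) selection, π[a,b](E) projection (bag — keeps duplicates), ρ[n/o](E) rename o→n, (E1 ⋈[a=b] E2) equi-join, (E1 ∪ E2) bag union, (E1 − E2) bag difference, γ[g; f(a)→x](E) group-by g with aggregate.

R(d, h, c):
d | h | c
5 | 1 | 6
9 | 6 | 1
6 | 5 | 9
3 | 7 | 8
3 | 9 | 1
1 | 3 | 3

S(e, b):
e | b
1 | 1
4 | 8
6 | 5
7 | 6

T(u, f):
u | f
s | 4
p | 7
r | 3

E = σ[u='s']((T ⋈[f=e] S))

σ filters on u, owned by the left side.
E' = (σ[u='s'](T) ⋈[f=e] S)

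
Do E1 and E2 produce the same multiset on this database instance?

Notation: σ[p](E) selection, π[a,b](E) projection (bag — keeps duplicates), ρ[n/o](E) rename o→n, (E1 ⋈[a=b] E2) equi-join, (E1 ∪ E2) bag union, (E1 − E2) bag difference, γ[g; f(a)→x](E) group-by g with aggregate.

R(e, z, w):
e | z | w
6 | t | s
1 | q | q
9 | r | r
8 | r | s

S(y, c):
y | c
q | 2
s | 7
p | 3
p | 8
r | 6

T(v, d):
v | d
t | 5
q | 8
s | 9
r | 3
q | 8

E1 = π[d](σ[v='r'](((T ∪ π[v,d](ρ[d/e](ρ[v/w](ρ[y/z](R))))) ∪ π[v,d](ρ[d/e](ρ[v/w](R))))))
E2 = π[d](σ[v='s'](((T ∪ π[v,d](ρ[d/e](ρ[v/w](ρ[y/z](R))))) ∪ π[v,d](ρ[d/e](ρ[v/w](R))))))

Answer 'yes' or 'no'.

E1 row counts bottom-up:
  T → 5
  R → 4
  ρ[y/z](R) → 4
  ρ[v/w](ρ[y/z](R)) → 4
  ρ[d/e](ρ[v/w](ρ[y/z](R))) → 4
  π[v,d](ρ[d/e](ρ[v/w](ρ[y/z](R)))) → 4
  (T ∪ π[v,d](ρ[d/e](ρ[v/w](ρ[y/z](R))))) → 9
  R → 4
  ρ[v/w](R) → 4
  ρ[d/e](ρ[v/w](R)) → 4
  π[v,d](ρ[d/e](ρ[v/w](R))) → 4
  ((T ∪ π[v,d](ρ[d/e](ρ[v/w](ρ[y/z](R))))) ∪ π[v,d](ρ[d/e](ρ[v/w](R)))) → 13
  σ[v='r'](((T ∪ π[v,d](ρ[d/e](ρ[v/w](ρ[y/z](R))))) ∪ π[v,d](ρ[d/e](ρ[v/w](R))))) → 3
  π[d](σ[v='r'](((T ∪ π[v,d](ρ[d/e](ρ[v/w](ρ[y/z](R))))) ∪ π[v,d](ρ[d/e](ρ[v/w](R)))))) → 3
E2 row counts bottom-up:
  T → 5
  R → 4
  ρ[y/z](R) → 4
  ρ[v/w](ρ[y/z](R)) → 4
  ρ[d/e](ρ[v/w](ρ[y/z](R))) → 4
  π[v,d](ρ[d/e](ρ[v/w](ρ[y/z](R)))) → 4
  (T ∪ π[v,d](ρ[d/e](ρ[v/w](ρ[y/z](R))))) → 9
  R → 4
  ρ[v/w](R) → 4
  ρ[d/e](ρ[v/w](R)) → 4
  π[v,d](ρ[d/e](ρ[v/w](R))) → 4
  ((T ∪ π[v,d](ρ[d/e](ρ[v/w](ρ[y/z](R))))) ∪ π[v,d](ρ[d/e](ρ[v/w](R)))) → 13
  σ[v='s'](((T ∪ π[v,d](ρ[d/e](ρ[v/w](ρ[y/z](R))))) ∪ π[v,d](ρ[d/e](ρ[v/w](R))))) → 5
  π[d](σ[v='s'](((T ∪ π[v,d](ρ[d/e](ρ[v/w](ρ[y/z](R))))) ∪ π[v,d](ρ[d/e](ρ[v/w](R)))))) → 5

E1 result:
d
3
9
9
E2 result:
d
6
6
8
8
9
Witness: (6,) appears 0× in E1 but 2× in E2.

no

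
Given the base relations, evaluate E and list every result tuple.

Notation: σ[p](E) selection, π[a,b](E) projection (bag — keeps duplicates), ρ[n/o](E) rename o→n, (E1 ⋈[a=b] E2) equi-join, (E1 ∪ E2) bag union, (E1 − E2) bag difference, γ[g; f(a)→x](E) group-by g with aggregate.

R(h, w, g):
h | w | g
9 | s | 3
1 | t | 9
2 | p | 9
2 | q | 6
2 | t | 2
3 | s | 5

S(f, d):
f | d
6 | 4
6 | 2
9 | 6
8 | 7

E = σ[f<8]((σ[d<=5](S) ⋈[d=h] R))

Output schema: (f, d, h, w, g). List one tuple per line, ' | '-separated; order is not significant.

Stepwise |·|:
  S → 4
  σ[d<=5](S) → 2
  R → 6
  (σ[d<=5](S) ⋈[d=h] R) → 3
  σ[f<8]((σ[d<=5](S) ⋈[d=h] R)) → 3

== RESULT ==
f | d | h | w | g
6 | 2 | 2 | p | 9
6 | 2 | 2 | q | 6
6 | 2 | 2 | t | 2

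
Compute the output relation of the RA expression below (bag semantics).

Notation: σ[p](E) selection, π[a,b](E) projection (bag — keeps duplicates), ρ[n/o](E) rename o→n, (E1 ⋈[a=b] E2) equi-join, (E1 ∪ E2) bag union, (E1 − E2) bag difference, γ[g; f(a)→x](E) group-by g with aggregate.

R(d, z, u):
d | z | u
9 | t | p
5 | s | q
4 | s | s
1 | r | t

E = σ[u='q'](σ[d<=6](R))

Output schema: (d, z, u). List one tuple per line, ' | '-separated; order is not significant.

Subexpression sizes:
  R → 4
  σ[d<=6](R) → 3
  σ[u='q'](σ[d<=6](R)) → 1

== RESULT ==
d | z | u
5 | s | q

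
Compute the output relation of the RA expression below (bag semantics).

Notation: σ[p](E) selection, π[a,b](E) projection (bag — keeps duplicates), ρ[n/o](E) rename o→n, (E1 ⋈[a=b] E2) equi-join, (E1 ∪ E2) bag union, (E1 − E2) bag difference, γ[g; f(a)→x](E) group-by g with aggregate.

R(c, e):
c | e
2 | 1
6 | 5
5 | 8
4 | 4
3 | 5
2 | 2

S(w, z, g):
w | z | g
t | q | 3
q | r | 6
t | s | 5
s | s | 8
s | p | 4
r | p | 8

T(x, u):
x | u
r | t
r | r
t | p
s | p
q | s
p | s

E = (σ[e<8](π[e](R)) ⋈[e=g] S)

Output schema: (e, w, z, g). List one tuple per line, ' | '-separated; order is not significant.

Per-node cardinality:
  R → 6
  π[e](R) → 6
  σ[e<8](π[e](R)) → 5
  S → 6
  (σ[e<8](π[e](R)) ⋈[e=g] S) → 3

== RESULT ==
e | w | z | g
4 | s | p | 4
5 | t | s | 5
5 | t | s | 5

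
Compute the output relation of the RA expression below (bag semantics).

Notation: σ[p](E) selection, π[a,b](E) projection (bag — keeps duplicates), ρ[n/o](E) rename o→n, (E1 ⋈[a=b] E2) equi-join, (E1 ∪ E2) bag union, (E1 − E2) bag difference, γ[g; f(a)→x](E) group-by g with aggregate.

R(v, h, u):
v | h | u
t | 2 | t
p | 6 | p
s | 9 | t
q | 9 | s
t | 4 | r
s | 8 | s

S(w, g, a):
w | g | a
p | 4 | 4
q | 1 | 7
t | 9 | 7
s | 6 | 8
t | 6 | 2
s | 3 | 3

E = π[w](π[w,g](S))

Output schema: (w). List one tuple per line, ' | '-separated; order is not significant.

Row counts bottom-up:
  S → 6
  π[w,g](S) → 6
  π[w](π[w,g](S)) → 6

== RESULT ==
w
p
q
s
s
t
t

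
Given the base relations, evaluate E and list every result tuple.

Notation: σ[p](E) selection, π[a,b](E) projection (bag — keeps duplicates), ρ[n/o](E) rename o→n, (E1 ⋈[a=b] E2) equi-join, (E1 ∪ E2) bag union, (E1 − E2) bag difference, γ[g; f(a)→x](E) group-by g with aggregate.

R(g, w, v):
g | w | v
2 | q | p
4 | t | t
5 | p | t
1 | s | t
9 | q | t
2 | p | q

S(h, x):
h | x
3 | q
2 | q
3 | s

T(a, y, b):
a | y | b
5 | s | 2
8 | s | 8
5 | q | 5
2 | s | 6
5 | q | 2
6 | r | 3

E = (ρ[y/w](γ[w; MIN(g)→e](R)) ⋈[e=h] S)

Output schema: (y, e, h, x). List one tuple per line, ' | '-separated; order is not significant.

Subexpression sizes:
  R → 6
  γ[w; MIN(g)→e](R) → 4
  ρ[y/w](γ[w; MIN(g)→e](R)) → 4
  S → 3
  (ρ[y/w](γ[w; MIN(g)→e](R)) ⋈[e=h] S) → 2

== RESULT ==
y | e | h | x
p | 2 | 2 | q
q | 2 | 2 | q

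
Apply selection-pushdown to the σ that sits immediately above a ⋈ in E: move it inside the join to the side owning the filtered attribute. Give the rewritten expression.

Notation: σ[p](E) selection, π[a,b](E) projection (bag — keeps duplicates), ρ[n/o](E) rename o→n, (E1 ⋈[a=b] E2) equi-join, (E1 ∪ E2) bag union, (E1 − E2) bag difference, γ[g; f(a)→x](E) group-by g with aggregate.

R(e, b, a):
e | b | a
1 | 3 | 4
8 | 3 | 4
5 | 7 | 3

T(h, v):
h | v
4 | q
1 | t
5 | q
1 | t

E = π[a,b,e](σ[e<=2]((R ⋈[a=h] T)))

σ filters on e, owned by the left side.
E' = π[a,b,e]((σ[e<=2](R) ⋈[a=h] T))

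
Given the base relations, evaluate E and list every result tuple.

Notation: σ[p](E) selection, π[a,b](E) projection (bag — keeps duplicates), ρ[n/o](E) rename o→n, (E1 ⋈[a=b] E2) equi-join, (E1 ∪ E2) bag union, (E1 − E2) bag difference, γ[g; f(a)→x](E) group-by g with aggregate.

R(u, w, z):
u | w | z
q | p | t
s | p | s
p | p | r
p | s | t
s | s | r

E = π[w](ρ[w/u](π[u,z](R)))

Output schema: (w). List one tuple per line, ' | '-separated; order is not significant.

Stepwise |·|:
  R → 5
  π[u,z](R) → 5
  ρ[w/u](π[u,z](R)) → 5
  π[w](ρ[w/u](π[u,z](R))) → 5

== RESULT ==
w
p
p
q
s
s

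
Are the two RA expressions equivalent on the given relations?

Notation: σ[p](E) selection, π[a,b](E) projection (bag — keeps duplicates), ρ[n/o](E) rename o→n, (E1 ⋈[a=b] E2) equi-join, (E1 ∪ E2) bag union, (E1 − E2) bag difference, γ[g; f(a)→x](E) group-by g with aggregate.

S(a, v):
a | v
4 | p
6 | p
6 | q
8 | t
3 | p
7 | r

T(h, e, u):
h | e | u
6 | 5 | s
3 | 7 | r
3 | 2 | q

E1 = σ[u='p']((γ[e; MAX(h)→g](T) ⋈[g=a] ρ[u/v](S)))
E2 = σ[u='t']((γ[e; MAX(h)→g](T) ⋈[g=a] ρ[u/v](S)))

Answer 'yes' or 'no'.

E1 subexpression sizes:
  T → 3
  γ[e; MAX(h)→g](T) → 3
  S → 6
  ρ[u/v](S) → 6
  (γ[e; MAX(h)→g](T) ⋈[g=a] ρ[u/v](S)) → 4
  σ[u='p']((γ[e; MAX(h)→g](T) ⋈[g=a] ρ[u/v](S))) → 3
E2 subexpression sizes:
  T → 3
  γ[e; MAX(h)→g](T) → 3
  S → 6
  ρ[u/v](S) → 6
  (γ[e; MAX(h)→g](T) ⋈[g=a] ρ[u/v](S)) → 4
  σ[u='t']((γ[e; MAX(h)→g](T) ⋈[g=a] ρ[u/v](S))) → 0

E1 result:
e | g | a | u
2 | 3 | 3 | p
5 | 6 | 6 | p
7 | 3 | 3 | p
E2 result:
e | g | a | u
(0 rows)
Witness: (2, 3, 3, 'p') appears 1× in E1 but 0× in E2.

no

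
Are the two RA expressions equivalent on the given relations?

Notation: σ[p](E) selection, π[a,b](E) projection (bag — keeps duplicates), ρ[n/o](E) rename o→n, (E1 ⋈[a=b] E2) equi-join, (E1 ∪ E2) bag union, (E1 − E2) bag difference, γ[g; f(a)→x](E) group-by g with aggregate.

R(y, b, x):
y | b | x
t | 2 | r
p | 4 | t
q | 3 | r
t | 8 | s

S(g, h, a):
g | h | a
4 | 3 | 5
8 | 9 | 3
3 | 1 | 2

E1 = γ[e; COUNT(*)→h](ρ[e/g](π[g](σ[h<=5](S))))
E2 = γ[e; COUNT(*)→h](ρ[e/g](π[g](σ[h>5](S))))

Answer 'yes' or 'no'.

E1 per-node cardinality:
  S → 3
  σ[h<=5](S) → 2
  π[g](σ[h<=5](S)) → 2
  ρ[e/g](π[g](σ[h<=5](S))) → 2
  γ[e; COUNT(*)→h](ρ[e/g](π[g](σ[h<=5](S)))) → 2
E2 per-node cardinality:
  S → 3
  σ[h>5](S) → 1
  π[g](σ[h>5](S)) → 1
  ρ[e/g](π[g](σ[h>5](S))) → 1
  γ[e; COUNT(*)→h](ρ[e/g](π[g](σ[h>5](S)))) → 1

E1 result:
e | h
3 | 1
4 | 1
E2 result:
e | h
8 | 1
Witness: (3, 1) appears 1× in E1 but 0× in E2.

no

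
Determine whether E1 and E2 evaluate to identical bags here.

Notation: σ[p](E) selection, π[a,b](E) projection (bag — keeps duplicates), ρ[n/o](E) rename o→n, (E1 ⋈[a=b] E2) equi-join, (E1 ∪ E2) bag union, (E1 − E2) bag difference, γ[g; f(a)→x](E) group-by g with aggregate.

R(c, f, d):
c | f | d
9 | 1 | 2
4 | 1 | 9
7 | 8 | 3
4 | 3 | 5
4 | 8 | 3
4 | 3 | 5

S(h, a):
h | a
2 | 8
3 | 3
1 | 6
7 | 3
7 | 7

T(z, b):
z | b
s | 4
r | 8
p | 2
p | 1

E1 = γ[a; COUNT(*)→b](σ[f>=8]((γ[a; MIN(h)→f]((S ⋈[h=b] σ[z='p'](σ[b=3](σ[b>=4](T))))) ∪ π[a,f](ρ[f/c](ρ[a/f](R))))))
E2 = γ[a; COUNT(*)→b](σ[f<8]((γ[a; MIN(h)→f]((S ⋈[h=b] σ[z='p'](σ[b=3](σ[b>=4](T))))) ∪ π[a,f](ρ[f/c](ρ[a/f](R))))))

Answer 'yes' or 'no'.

E1 subexpression sizes:
  S → 5
  T → 4
  σ[b>=4](T) → 2
  σ[b=3](σ[b>=4](T)) → 0
  σ[z='p'](σ[b=3](σ[b>=4](T))) → 0
  (S ⋈[h=b] σ[z='p'](σ[b=3](σ[b>=4](T)))) → 0
  γ[a; MIN(h)→f]((S ⋈[h=b] σ[z='p'](σ[b=3](σ[b>=4](T))))) → 0
  R → 6
  ρ[a/f](R) → 6
  ρ[f/c](ρ[a/f](R)) → 6
  π[a,f](ρ[f/c](ρ[a/f](R))) → 6
  (γ[a; MIN(h)→f]((S ⋈[h=b] σ[z='p'](σ[b=3](σ[b>=4](T))))) ∪ π[a,f](ρ[f/c](ρ[a/f](R)))) → 6
  σ[f>=8]((γ[a; MIN(h)→f]((S ⋈[h=b] σ[z='p'](σ[b=3](σ[b>=4](T))))) ∪ π[a,f](ρ[f/c](ρ[a/f](R))))) → 1
  γ[a; COUNT(*)→b](σ[f>=8]((γ[a; MIN(h)→f]((S ⋈[h=b] σ[z='p'](σ[b=3](σ[b>=4](T))))) ∪ π[a,f](ρ[f/c](ρ[a/f](R)))))) → 1
E2 subexpression sizes:
  S → 5
  T → 4
  σ[b>=4](T) → 2
  σ[b=3](σ[b>=4](T)) → 0
  σ[z='p'](σ[b=3](σ[b>=4](T))) → 0
  (S ⋈[h=b] σ[z='p'](σ[b=3](σ[b>=4](T)))) → 0
  γ[a; MIN(h)→f]((S ⋈[h=b] σ[z='p'](σ[b=3](σ[b>=4](T))))) → 0
  R → 6
  ρ[a/f](R) → 6
  ρ[f/c](ρ[a/f](R)) → 6
  π[a,f](ρ[f/c](ρ[a/f](R))) → 6
  (γ[a; MIN(h)→f]((S ⋈[h=b] σ[z='p'](σ[b=3](σ[b>=4](T))))) ∪ π[a,f](ρ[f/c](ρ[a/f](R)))) → 6
  σ[f<8]((γ[a; MIN(h)→f]((S ⋈[h=b] σ[z='p'](σ[b=3](σ[b>=4](T))))) ∪ π[a,f](ρ[f/c](ρ[a/f](R))))) → 5
  γ[a; COUNT(*)→b](σ[f<8]((γ[a; MIN(h)→f]((S ⋈[h=b] σ[z='p'](σ[b=3](σ[b>=4](T))))) ∪ π[a,f](ρ[f/c](ρ[a/f](R)))))) → 3

E1 result:
a | b
1 | 1
E2 result:
a | b
1 | 1
3 | 2
8 | 2
Witness: (8, 2) appears 0× in E1 but 1× in E2.

no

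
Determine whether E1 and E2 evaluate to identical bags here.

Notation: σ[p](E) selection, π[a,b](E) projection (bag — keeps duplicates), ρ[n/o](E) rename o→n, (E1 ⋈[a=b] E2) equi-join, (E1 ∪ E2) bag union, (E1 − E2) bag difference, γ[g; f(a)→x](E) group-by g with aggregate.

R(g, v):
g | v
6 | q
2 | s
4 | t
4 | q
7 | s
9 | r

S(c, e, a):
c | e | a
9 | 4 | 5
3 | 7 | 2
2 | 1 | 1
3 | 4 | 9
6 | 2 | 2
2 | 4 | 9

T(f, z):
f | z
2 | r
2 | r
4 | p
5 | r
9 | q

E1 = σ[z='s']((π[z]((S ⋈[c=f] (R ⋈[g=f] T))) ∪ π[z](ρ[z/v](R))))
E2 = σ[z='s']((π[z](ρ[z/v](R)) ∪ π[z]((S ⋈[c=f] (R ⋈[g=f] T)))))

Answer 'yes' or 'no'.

E1 subexpression sizes:
  S → 6
  R → 6
  T → 5
  (R ⋈[g=f] T) → 5
  (S ⋈[c=f] (R ⋈[g=f] T)) → 5
  π[z]((S ⋈[c=f] (R ⋈[g=f] T))) → 5
  R → 6
  ρ[z/v](R) → 6
  π[z](ρ[z/v](R)) → 6
  (π[z]((S ⋈[c=f] (R ⋈[g=f] T))) ∪ π[z](ρ[z/v](R))) → 11
  σ[z='s']((π[z]((S ⋈[c=f] (R ⋈[g=f] T))) ∪ π[z](ρ[z/v](R)))) → 2
E2 subexpression sizes:
  R → 6
  ρ[z/v](R) → 6
  π[z](ρ[z/v](R)) → 6
  S → 6
  R → 6
  T → 5
  (R ⋈[g=f] T) → 5
  (S ⋈[c=f] (R ⋈[g=f] T)) → 5
  π[z]((S ⋈[c=f] (R ⋈[g=f] T))) → 5
  (π[z](ρ[z/v](R)) ∪ π[z]((S ⋈[c=f] (R ⋈[g=f] T)))) → 11
  σ[z='s']((π[z](ρ[z/v](R)) ∪ π[z]((S ⋈[c=f] (R ⋈[g=f] T))))) → 2

E1 and E2 produce the same multiset:
z
s
s

yes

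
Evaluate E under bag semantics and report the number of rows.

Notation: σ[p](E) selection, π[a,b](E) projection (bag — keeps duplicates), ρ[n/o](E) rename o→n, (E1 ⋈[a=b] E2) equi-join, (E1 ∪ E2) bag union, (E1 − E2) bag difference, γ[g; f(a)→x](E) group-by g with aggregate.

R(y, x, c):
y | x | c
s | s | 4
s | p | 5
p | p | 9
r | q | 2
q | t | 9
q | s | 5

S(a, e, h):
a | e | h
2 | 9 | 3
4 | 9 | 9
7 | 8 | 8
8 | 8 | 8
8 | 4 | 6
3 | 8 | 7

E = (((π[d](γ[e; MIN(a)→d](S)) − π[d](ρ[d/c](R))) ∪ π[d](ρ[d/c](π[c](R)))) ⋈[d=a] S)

Subexpression sizes:
  S → 6
  γ[e; MIN(a)→d](S) → 3
  π[d](γ[e; MIN(a)→d](S)) → 3
  R → 6
  ρ[d/c](R) → 6
  π[d](ρ[d/c](R)) → 6
  (π[d](γ[e; MIN(a)→d](S)) − π[d](ρ[d/c](R))) → 2
  R → 6
  π[c](R) → 6
  ρ[d/c](π[c](R)) → 6
  π[d](ρ[d/c](π[c](R))) → 6
  ((π[d](γ[e; MIN(a)→d](S)) − π[d](ρ[d/c](R))) ∪ π[d](ρ[d/c](π[c](R)))) → 8
  S → 6
  (((π[d](γ[e; MIN(a)→d](S)) − π[d](ρ[d/c](R))) ∪ π[d](ρ[d/c](π[c](R)))) ⋈[d=a] S) → 5

|E| = 5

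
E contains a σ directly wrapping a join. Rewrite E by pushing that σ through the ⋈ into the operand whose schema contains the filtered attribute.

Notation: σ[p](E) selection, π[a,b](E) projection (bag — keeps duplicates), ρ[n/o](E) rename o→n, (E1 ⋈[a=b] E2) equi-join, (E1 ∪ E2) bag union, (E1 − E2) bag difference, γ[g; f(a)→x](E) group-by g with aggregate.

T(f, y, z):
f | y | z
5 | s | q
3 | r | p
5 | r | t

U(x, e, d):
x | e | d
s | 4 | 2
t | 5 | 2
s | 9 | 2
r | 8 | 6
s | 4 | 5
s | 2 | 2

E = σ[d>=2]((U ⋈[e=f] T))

σ filters on d, owned by the left side.
E' = (σ[d>=2](U) ⋈[e=f] T)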